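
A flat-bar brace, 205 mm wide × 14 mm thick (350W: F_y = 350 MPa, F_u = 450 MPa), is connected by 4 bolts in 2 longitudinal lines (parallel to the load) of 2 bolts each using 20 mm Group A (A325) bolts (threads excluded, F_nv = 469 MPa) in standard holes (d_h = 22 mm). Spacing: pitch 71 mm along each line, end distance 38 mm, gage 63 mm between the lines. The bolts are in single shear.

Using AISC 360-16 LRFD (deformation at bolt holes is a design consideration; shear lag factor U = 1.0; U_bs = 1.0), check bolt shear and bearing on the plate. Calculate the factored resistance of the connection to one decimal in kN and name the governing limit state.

442.0 kN (bolt shear governs)

Bolt shear: A_b = π(20)²/4 = 314.16 mm². φR_n = 0.75 × 469 × 314.16 × 4 × 1 = 442.0 kN.
Bearing (14 mm plate, F_u = 450 MPa): end bolts L_c = 38 − 22/2 = 27, R_n = min(1.2×27×14×450, 2.4×20×14×450) = 204.12 kN/bolt; interior L_c = 71 − 22 = 49, R_n = 302.4 kN/bolt. φR_n = 0.75 × (2×204.12 + 2×302.4) = 759.8 kN.
Governing: min(442.0, 759.8) = 442.0 kN → bolt shear.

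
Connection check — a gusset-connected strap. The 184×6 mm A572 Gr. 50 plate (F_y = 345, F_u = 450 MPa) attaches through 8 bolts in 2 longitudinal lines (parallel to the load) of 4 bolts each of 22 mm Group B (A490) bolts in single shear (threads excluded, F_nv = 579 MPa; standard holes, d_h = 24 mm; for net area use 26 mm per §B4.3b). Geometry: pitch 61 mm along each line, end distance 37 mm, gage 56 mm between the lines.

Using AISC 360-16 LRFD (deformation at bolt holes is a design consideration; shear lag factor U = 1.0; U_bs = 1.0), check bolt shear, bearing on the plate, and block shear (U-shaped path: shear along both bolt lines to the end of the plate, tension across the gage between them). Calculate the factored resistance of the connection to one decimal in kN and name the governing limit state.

Bolt shear: A_b = π(22)²/4 = 380.13 mm². φR_n = 0.75 × 579 × 380.13 × 8 × 1 = 1320.6 kN.
Bearing (6 mm plate, F_u = 450 MPa): end bolts L_c = 37 − 24/2 = 25, R_n = min(1.2×25×6×450, 2.4×22×6×450) = 81 kN/bolt; interior L_c = 61 − 24 = 37, R_n = 119.88 kN/bolt. φR_n = 0.75 × (2×81 + 6×119.88) = 661.0 kN.
Block shear: shear path 2×[37+3×61] = 2×220 mm, A_gv = 2640, A_nv = 2×(220 − 3.5×26)×6 = 1548 mm²; tension across gage: (56 − 1×26)×6 = 180 mm². R_n = min(0.6×450×1548, 0.6×345×2640) + 1.0×450×180 = min(417.96, 546.48) + 81 = 498.96 kN. φR_n = 0.75 × 498.96 = 374.2 kN.
Governing: min(1320.6, 661.0, 374.2) = 374.2 kN → block shear.

374.2 kN (block shear governs)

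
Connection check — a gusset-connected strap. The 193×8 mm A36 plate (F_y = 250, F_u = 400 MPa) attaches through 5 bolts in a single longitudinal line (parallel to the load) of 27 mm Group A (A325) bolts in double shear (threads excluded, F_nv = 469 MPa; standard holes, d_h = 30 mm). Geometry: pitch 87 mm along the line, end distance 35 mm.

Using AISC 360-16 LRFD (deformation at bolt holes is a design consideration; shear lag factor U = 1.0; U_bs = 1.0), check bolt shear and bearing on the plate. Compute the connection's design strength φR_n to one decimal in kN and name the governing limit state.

Bolt shear: A_b = π(27)²/4 = 572.56 mm². φR_n = 0.75 × 469 × 572.56 × 5 × 2 = 2014.0 kN.
Bearing (8 mm plate, F_u = 400 MPa): end bolts L_c = 35 − 30/2 = 20, R_n = min(1.2×20×8×400, 2.4×27×8×400) = 76.8 kN/bolt; interior L_c = 87 − 30 = 57, R_n = 207.36 kN/bolt. φR_n = 0.75 × (1×76.8 + 4×207.36) = 679.7 kN.
Governing: min(2014.0, 679.7) = 679.7 kN → bearing.

679.7 kN (bearing governs)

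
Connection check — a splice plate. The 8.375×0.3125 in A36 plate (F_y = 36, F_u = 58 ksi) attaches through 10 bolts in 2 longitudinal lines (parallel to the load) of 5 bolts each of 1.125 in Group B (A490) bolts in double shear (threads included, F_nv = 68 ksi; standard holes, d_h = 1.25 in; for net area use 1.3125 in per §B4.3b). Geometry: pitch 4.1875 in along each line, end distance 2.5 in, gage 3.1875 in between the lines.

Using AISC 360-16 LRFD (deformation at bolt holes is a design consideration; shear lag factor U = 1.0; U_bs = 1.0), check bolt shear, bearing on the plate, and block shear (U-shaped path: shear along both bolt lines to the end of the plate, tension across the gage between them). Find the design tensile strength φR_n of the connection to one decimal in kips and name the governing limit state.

220.4 kips (block shear governs)

Bolt shear: A_b = π(1.125)²/4 = 0.99402 in². φR_n = 0.75 × 68 × 0.99402 × 10 × 2 = 1013.9 kips.
Bearing (0.3125 in plate, F_u = 58 ksi): end bolts L_c = 2.5 − 1.25/2 = 1.875, R_n = min(1.2×1.875×0.3125×58, 2.4×1.125×0.3125×58) = 40.781 kips/bolt; interior L_c = 4.1875 − 1.25 = 2.9375, R_n = 48.938 kips/bolt. φR_n = 0.75 × (2×40.781 + 8×48.938) = 354.8 kips.
Block shear: shear path 2×[2.5+4×4.1875] = 2×19.25 in, A_gv = 12.031, A_nv = 2×(19.25 − 4.5×1.3125)×0.3125 = 8.3398 in²; tension across gage: (3.1875 − 1×1.3125)×0.3125 = 0.58594 in². R_n = min(0.6×58×8.3398, 0.6×36×12.031) + 1.0×58×0.58594 = min(290.23, 259.87) + 33.985 = 293.86 kips. φR_n = 0.75 × 293.86 = 220.4 kips.
Governing: min(1013.9, 354.8, 220.4) = 220.4 kips → block shear.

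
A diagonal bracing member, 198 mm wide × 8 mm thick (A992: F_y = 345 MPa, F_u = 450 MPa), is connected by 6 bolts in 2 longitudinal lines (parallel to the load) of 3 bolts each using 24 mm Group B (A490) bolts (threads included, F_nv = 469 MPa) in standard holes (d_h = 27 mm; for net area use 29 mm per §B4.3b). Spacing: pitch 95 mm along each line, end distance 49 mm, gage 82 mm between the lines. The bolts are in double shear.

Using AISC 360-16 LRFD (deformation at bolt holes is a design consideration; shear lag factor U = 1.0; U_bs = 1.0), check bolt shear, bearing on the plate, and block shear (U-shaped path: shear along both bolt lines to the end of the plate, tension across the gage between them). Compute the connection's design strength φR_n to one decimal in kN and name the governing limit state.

Bolt shear: A_b = π(24)²/4 = 452.39 mm². φR_n = 0.75 × 469 × 452.39 × 6 × 2 = 1909.5 kN.
Bearing (8 mm plate, F_u = 450 MPa): end bolts L_c = 49 − 27/2 = 35.5, R_n = min(1.2×35.5×8×450, 2.4×24×8×450) = 153.36 kN/bolt; interior L_c = 95 − 27 = 68, R_n = 207.36 kN/bolt. φR_n = 0.75 × (2×153.36 + 4×207.36) = 852.1 kN.
Block shear: shear path 2×[49+2×95] = 2×239 mm, A_gv = 3824, A_nv = 2×(239 − 2.5×29)×8 = 2664 mm²; tension across gage: (82 − 1×29)×8 = 424 mm². R_n = min(0.6×450×2664, 0.6×345×3824) + 1.0×450×424 = min(719.28, 791.57) + 190.8 = 910.08 kN. φR_n = 0.75 × 910.08 = 682.6 kN.
Governing: min(1909.5, 852.1, 682.6) = 682.6 kN → block shear.

682.6 kN (block shear governs)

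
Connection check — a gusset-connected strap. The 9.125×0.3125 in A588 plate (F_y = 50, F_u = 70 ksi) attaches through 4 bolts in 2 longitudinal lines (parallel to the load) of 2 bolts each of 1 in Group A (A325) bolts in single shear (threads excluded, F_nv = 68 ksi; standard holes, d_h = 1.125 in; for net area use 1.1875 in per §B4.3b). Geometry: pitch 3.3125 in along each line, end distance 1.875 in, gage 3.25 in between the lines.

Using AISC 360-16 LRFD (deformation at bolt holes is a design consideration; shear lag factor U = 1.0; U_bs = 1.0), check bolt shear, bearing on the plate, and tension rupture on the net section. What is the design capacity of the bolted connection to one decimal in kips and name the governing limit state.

Bolt shear: A_b = π(1)²/4 = 0.7854 in². φR_n = 0.75 × 68 × 0.7854 × 4 × 1 = 160.2 kips.
Bearing (0.3125 in plate, F_u = 70 ksi): end bolts L_c = 1.875 − 1.125/2 = 1.3125, R_n = min(1.2×1.3125×0.3125×70, 2.4×1×0.3125×70) = 34.453 kips/bolt; interior L_c = 3.3125 − 1.125 = 2.1875, R_n = 52.5 kips/bolt. φR_n = 0.75 × (2×34.453 + 2×52.5) = 130.4 kips.
Tension rupture (net): A_n = (9.125 − 2×1.1875)×0.3125 = 2.1094 in² (U = 1.0, A_e = A_n). φR_n = 0.75 × 70 × 2.1094 = 110.7 kips.
Governing: min(160.2, 130.4, 110.7) = 110.7 kips → net-section rupture.

110.7 kips (net-section rupture governs)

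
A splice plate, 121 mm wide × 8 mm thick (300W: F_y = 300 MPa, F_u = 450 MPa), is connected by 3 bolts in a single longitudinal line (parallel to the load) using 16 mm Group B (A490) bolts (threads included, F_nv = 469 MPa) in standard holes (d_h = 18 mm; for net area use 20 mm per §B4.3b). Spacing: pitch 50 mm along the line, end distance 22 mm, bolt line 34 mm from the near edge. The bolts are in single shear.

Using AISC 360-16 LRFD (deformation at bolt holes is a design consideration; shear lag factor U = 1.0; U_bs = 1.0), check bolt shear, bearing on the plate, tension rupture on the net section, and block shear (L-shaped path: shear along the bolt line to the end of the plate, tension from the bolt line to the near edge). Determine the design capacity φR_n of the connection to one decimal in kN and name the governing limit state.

Bolt shear: A_b = π(16)²/4 = 201.06 mm². φR_n = 0.75 × 469 × 201.06 × 3 × 1 = 212.2 kN.
Bearing (8 mm plate, F_u = 450 MPa): end bolts L_c = 22 − 18/2 = 13, R_n = min(1.2×13×8×450, 2.4×16×8×450) = 56.16 kN/bolt; interior L_c = 50 − 18 = 32, R_n = 138.24 kN/bolt. φR_n = 0.75 × (1×56.16 + 2×138.24) = 249.5 kN.
Tension rupture (net): A_n = (121 − 1×20)×8 = 808 mm² (U = 1.0, A_e = A_n). φR_n = 0.75 × 450 × 808 = 272.7 kN.
Block shear: shear path 1×[22+2×50] = 1×122 mm, A_gv = 976, A_nv = 1×(122 − 2.5×20)×8 = 576 mm²; tension to near edge: (34 − 0.5×20)×8 = 192 mm². R_n = min(0.6×450×576, 0.6×300×976) + 1.0×450×192 = min(155.52, 175.68) + 86.4 = 241.92 kN. φR_n = 0.75 × 241.92 = 181.4 kN.
Governing: min(212.2, 249.5, 272.7, 181.4) = 181.4 kN → block shear.

181.4 kN (block shear governs)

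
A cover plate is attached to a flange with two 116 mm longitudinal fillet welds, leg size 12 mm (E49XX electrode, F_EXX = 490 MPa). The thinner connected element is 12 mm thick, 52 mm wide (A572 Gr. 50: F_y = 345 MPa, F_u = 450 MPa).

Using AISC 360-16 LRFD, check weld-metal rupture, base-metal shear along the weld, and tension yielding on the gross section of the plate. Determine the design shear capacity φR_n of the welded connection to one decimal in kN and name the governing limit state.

193.8 kN (gross-section yield governs)

Weld metal: throat = 0.707×12 = 8.484 mm, L = 2×116 = 232 mm. φR_n = 0.75 × 0.6 × 490 × 8.484 × 232 = 434.0 kN.
Base metal shear (12 mm plate): yield φR_n = 1.0×0.6×345×12×232 = 576.3 kN; rupture φR_n = 0.75×0.6×450×12×232 = 563.8 kN; take 563.8 kN (rupture).
Tension yield (gross): A_g = 52×12 = 624 mm². φR_n = 0.90 × 345 × 624 = 193.8 kN.
Governing: min(434.0, 563.8, 193.8) = 193.8 kN → gross-section yield.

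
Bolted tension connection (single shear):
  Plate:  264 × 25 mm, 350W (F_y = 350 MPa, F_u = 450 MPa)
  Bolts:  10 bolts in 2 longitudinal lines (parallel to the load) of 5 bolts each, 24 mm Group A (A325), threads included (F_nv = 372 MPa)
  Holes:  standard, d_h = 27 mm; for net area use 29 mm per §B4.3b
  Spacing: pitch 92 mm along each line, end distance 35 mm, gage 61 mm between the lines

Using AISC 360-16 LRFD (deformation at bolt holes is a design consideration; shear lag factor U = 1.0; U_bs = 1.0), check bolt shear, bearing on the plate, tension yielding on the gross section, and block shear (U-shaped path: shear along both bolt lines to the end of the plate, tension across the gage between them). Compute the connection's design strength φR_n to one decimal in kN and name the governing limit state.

1262.2 kN (bolt shear governs)

Bolt shear: A_b = π(24)²/4 = 452.39 mm². φR_n = 0.75 × 372 × 452.39 × 10 × 1 = 1262.2 kN.
Bearing (25 mm plate, F_u = 450 MPa): end bolts L_c = 35 − 27/2 = 21.5, R_n = min(1.2×21.5×25×450, 2.4×24×25×450) = 290.25 kN/bolt; interior L_c = 92 − 27 = 65, R_n = 648 kN/bolt. φR_n = 0.75 × (2×290.25 + 8×648) = 4323.4 kN.
Tension yield (gross): A_g = 264×25 = 6600 mm². φR_n = 0.90 × 350 × 6600 = 2079.0 kN.
Block shear: shear path 2×[35+4×92] = 2×403 mm, A_gv = 20150, A_nv = 2×(403 − 4.5×29)×25 = 13625 mm²; tension across gage: (61 − 1×29)×25 = 800 mm². R_n = min(0.6×450×13625, 0.6×350×20150) + 1.0×450×800 = min(3678.8, 4231.5) + 360 = 4038.8 kN. φR_n = 0.75 × 4038.8 = 3029.1 kN.
Governing: min(1262.2, 4323.4, 2079.0, 3029.1) = 1262.2 kN → bolt shear.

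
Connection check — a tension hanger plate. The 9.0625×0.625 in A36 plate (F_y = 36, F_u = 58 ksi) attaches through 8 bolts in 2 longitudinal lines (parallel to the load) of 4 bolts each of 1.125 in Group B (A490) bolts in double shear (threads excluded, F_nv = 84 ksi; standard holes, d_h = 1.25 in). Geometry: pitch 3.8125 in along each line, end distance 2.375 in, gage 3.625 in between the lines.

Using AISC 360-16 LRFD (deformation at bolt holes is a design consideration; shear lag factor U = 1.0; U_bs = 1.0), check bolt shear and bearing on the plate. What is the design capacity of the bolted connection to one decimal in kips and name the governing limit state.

554.6 kips (bearing governs)

Bolt shear: A_b = π(1.125)²/4 = 0.99402 in². φR_n = 0.75 × 84 × 0.99402 × 8 × 2 = 1002.0 kips.
Bearing (0.625 in plate, F_u = 58 ksi): end bolts L_c = 2.375 − 1.25/2 = 1.75, R_n = min(1.2×1.75×0.625×58, 2.4×1.125×0.625×58) = 76.125 kips/bolt; interior L_c = 3.8125 − 1.25 = 2.5625, R_n = 97.875 kips/bolt. φR_n = 0.75 × (2×76.125 + 6×97.875) = 554.6 kips.
Governing: min(1002.0, 554.6) = 554.6 kips → bearing.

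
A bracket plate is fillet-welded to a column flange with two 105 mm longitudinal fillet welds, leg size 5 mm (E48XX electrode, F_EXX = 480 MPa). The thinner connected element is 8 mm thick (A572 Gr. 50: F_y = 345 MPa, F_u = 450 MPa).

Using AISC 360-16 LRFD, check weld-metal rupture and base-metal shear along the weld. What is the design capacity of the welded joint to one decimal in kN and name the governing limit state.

160.3 kN (weld metal governs)

Weld metal: throat = 0.707×5 = 3.535 mm, L = 2×105 = 210 mm. φR_n = 0.75 × 0.6 × 480 × 3.535 × 210 = 160.3 kN.
Base metal shear (8 mm plate): yield φR_n = 1.0×0.6×345×8×210 = 347.8 kN; rupture φR_n = 0.75×0.6×450×8×210 = 340.2 kN; take 340.2 kN (rupture).
Governing: min(160.3, 340.2) = 160.3 kN → weld metal.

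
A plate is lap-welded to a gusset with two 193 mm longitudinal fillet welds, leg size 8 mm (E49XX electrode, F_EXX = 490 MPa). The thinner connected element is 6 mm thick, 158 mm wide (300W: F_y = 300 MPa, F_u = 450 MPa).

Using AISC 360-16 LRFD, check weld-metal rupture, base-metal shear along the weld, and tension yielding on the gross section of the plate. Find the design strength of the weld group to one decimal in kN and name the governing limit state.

Weld metal: throat = 0.707×8 = 5.656 mm, L = 2×193 = 386 mm. φR_n = 0.75 × 0.6 × 490 × 5.656 × 386 = 481.4 kN.
Base metal shear (6 mm plate): yield φR_n = 1.0×0.6×300×6×386 = 416.9 kN; rupture φR_n = 0.75×0.6×450×6×386 = 469.0 kN; take 416.9 kN (yield).
Tension yield (gross): A_g = 158×6 = 948 mm². φR_n = 0.90 × 300 × 948 = 256.0 kN.
Governing: min(481.4, 416.9, 256.0) = 256.0 kN → gross-section yield.

256.0 kN (gross-section yield governs)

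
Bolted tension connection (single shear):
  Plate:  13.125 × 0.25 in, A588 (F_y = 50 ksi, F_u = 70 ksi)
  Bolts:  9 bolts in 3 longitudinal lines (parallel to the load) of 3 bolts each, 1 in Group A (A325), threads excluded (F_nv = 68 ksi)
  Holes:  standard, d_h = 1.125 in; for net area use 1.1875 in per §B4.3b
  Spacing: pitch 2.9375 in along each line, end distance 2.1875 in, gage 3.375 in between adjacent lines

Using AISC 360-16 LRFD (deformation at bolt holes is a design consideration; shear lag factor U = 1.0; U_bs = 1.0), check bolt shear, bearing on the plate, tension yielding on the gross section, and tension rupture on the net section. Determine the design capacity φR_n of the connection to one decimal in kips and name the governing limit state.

125.5 kips (net-section rupture governs)

Bolt shear: A_b = π(1)²/4 = 0.7854 in². φR_n = 0.75 × 68 × 0.7854 × 9 × 1 = 360.5 kips.
Bearing (0.25 in plate, F_u = 70 ksi): end bolts L_c = 2.1875 − 1.125/2 = 1.625, R_n = min(1.2×1.625×0.25×70, 2.4×1×0.25×70) = 34.125 kips/bolt; interior L_c = 2.9375 − 1.125 = 1.8125, R_n = 38.063 kips/bolt. φR_n = 0.75 × (3×34.125 + 6×38.063) = 248.1 kips.
Tension yield (gross): A_g = 13.125×0.25 = 3.2813 in². φR_n = 0.90 × 50 × 3.2813 = 147.7 kips.
Tension rupture (net): A_n = (13.125 − 3×1.1875)×0.25 = 2.3906 in² (U = 1.0, A_e = A_n). φR_n = 0.75 × 70 × 2.3906 = 125.5 kips.
Governing: min(360.5, 248.1, 147.7, 125.5) = 125.5 kips → net-section rupture.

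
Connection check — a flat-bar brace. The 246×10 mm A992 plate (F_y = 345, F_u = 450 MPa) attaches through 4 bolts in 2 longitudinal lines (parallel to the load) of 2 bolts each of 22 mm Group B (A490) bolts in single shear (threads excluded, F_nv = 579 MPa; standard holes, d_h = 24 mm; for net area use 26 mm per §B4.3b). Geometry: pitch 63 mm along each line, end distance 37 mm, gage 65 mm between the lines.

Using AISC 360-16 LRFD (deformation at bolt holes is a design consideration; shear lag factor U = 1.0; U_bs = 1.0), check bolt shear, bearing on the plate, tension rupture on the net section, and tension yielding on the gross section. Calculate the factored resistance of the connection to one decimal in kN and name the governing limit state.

518.4 kN (bearing governs)

Bolt shear: A_b = π(22)²/4 = 380.13 mm². φR_n = 0.75 × 579 × 380.13 × 4 × 1 = 660.3 kN.
Bearing (10 mm plate, F_u = 450 MPa): end bolts L_c = 37 − 24/2 = 25, R_n = min(1.2×25×10×450, 2.4×22×10×450) = 135 kN/bolt; interior L_c = 63 − 24 = 39, R_n = 210.6 kN/bolt. φR_n = 0.75 × (2×135 + 2×210.6) = 518.4 kN.
Tension rupture (net): A_n = (246 − 2×26)×10 = 1940 mm² (U = 1.0, A_e = A_n). φR_n = 0.75 × 450 × 1940 = 654.8 kN.
Tension yield (gross): A_g = 246×10 = 2460 mm². φR_n = 0.90 × 345 × 2460 = 763.8 kN.
Governing: min(660.3, 518.4, 654.8, 763.8) = 518.4 kN → bearing.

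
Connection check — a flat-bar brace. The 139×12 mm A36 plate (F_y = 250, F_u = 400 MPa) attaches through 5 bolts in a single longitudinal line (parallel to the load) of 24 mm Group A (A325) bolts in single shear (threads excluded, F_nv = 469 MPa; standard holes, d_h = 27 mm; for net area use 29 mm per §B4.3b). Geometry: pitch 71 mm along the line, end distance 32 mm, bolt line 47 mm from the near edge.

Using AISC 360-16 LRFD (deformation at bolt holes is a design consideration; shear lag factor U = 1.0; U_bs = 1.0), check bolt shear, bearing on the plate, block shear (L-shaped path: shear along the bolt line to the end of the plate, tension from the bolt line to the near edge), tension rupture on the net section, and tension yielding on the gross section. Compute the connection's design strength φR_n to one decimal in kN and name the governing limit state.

375.3 kN (gross-section yield governs)

Bolt shear: A_b = π(24)²/4 = 452.39 mm². φR_n = 0.75 × 469 × 452.39 × 5 × 1 = 795.6 kN.
Bearing (12 mm plate, F_u = 400 MPa): end bolts L_c = 32 − 27/2 = 18.5, R_n = min(1.2×18.5×12×400, 2.4×24×12×400) = 106.56 kN/bolt; interior L_c = 71 − 27 = 44, R_n = 253.44 kN/bolt. φR_n = 0.75 × (1×106.56 + 4×253.44) = 840.2 kN.
Block shear: shear path 1×[32+4×71] = 1×316 mm, A_gv = 3792, A_nv = 1×(316 − 4.5×29)×12 = 2226 mm²; tension to near edge: (47 − 0.5×29)×12 = 390 mm². R_n = min(0.6×400×2226, 0.6×250×3792) + 1.0×400×390 = min(534.24, 568.8) + 156 = 690.24 kN. φR_n = 0.75 × 690.24 = 517.7 kN.
Tension rupture (net): A_n = (139 − 1×29)×12 = 1320 mm² (U = 1.0, A_e = A_n). φR_n = 0.75 × 400 × 1320 = 396.0 kN.
Tension yield (gross): A_g = 139×12 = 1668 mm². φR_n = 0.90 × 250 × 1668 = 375.3 kN.
Governing: min(795.6, 840.2, 517.7, 396.0, 375.3) = 375.3 kN → gross-section yield.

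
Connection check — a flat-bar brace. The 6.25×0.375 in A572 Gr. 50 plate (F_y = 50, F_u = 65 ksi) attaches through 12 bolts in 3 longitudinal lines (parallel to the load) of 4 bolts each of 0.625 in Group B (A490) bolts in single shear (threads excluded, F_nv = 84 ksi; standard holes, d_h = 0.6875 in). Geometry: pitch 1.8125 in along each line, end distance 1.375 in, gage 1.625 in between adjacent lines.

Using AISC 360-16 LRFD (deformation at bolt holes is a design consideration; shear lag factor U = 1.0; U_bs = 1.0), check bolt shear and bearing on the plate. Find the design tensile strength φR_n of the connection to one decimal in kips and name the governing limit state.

231.9 kips (bolt shear governs)

Bolt shear: A_b = π(0.625)²/4 = 0.3068 in². φR_n = 0.75 × 84 × 0.3068 × 12 × 1 = 231.9 kips.
Bearing (0.375 in plate, F_u = 65 ksi): end bolts L_c = 1.375 − 0.6875/2 = 1.03125, R_n = min(1.2×1.03125×0.375×65, 2.4×0.625×0.375×65) = 30.164 kips/bolt; interior L_c = 1.8125 − 0.6875 = 1.125, R_n = 32.906 kips/bolt. φR_n = 0.75 × (3×30.164 + 9×32.906) = 290.0 kips.
Governing: min(231.9, 290.0) = 231.9 kips → bolt shear.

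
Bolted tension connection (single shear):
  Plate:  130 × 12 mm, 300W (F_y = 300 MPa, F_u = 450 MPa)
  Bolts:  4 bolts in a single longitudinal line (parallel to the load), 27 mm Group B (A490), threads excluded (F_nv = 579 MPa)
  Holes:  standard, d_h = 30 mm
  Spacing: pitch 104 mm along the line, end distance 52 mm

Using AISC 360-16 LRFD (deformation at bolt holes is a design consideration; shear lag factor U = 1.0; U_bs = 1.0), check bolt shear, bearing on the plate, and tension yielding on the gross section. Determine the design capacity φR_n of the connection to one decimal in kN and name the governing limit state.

421.2 kN (gross-section yield governs)

Bolt shear: A_b = π(27)²/4 = 572.56 mm². φR_n = 0.75 × 579 × 572.56 × 4 × 1 = 994.5 kN.
Bearing (12 mm plate, F_u = 450 MPa): end bolts L_c = 52 − 30/2 = 37, R_n = min(1.2×37×12×450, 2.4×27×12×450) = 239.76 kN/bolt; interior L_c = 104 − 30 = 74, R_n = 349.92 kN/bolt. φR_n = 0.75 × (1×239.76 + 3×349.92) = 967.1 kN.
Tension yield (gross): A_g = 130×12 = 1560 mm². φR_n = 0.90 × 300 × 1560 = 421.2 kN.
Governing: min(994.5, 967.1, 421.2) = 421.2 kN → gross-section yield.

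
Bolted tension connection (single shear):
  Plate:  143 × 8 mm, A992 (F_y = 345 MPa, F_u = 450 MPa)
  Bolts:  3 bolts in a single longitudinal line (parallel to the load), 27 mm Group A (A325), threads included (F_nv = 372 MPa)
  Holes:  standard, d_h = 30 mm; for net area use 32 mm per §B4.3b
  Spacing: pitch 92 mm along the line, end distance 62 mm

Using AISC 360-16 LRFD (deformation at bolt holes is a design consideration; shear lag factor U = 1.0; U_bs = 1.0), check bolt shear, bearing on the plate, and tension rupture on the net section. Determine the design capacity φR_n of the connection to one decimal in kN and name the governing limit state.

299.7 kN (net-section rupture governs)

Bolt shear: A_b = π(27)²/4 = 572.56 mm². φR_n = 0.75 × 372 × 572.56 × 3 × 1 = 479.2 kN.
Bearing (8 mm plate, F_u = 450 MPa): end bolts L_c = 62 − 30/2 = 47, R_n = min(1.2×47×8×450, 2.4×27×8×450) = 203.04 kN/bolt; interior L_c = 92 − 30 = 62, R_n = 233.28 kN/bolt. φR_n = 0.75 × (1×203.04 + 2×233.28) = 502.2 kN.
Tension rupture (net): A_n = (143 − 1×32)×8 = 888 mm² (U = 1.0, A_e = A_n). φR_n = 0.75 × 450 × 888 = 299.7 kN.
Governing: min(479.2, 502.2, 299.7) = 299.7 kN → net-section rupture.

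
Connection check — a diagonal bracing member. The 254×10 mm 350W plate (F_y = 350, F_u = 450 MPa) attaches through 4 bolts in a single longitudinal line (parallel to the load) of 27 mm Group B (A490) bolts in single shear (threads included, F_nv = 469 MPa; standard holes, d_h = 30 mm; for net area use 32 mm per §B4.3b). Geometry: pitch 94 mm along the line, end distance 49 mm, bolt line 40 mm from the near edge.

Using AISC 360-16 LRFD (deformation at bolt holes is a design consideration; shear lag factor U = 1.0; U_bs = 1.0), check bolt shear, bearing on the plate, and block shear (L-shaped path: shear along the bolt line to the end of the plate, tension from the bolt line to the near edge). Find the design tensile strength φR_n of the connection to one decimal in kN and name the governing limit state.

524.5 kN (block shear governs)

Bolt shear: A_b = π(27)²/4 = 572.56 mm². φR_n = 0.75 × 469 × 572.56 × 4 × 1 = 805.6 kN.
Bearing (10 mm plate, F_u = 450 MPa): end bolts L_c = 49 − 30/2 = 34, R_n = min(1.2×34×10×450, 2.4×27×10×450) = 183.6 kN/bolt; interior L_c = 94 − 30 = 64, R_n = 291.6 kN/bolt. φR_n = 0.75 × (1×183.6 + 3×291.6) = 793.8 kN.
Block shear: shear path 1×[49+3×94] = 1×331 mm, A_gv = 3310, A_nv = 1×(331 − 3.5×32)×10 = 2190 mm²; tension to near edge: (40 − 0.5×32)×10 = 240 mm². R_n = min(0.6×450×2190, 0.6×350×3310) + 1.0×450×240 = min(591.3, 695.1) + 108 = 699.3 kN. φR_n = 0.75 × 699.3 = 524.5 kN.
Governing: min(805.6, 793.8, 524.5) = 524.5 kN → block shear.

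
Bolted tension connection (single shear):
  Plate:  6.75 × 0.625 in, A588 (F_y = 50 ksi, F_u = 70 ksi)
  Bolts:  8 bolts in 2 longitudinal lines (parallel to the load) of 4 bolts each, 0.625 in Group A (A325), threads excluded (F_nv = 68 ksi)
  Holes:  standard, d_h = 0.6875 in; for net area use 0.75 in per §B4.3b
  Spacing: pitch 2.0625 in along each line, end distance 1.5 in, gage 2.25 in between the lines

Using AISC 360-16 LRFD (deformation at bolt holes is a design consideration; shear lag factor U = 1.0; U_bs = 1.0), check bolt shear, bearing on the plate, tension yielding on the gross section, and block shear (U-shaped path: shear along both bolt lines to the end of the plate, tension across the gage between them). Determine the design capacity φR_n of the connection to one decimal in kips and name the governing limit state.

Bolt shear: A_b = π(0.625)²/4 = 0.3068 in². φR_n = 0.75 × 68 × 0.3068 × 8 × 1 = 125.2 kips.
Bearing (0.625 in plate, F_u = 70 ksi): end bolts L_c = 1.5 − 0.6875/2 = 1.15625, R_n = min(1.2×1.15625×0.625×70, 2.4×0.625×0.625×70) = 60.703 kips/bolt; interior L_c = 2.0625 − 0.6875 = 1.375, R_n = 65.625 kips/bolt. φR_n = 0.75 × (2×60.703 + 6×65.625) = 386.4 kips.
Tension yield (gross): A_g = 6.75×0.625 = 4.2188 in². φR_n = 0.90 × 50 × 4.2188 = 189.8 kips.
Block shear: shear path 2×[1.5+3×2.0625] = 2×7.6875 in, A_gv = 9.6094, A_nv = 2×(7.6875 − 3.5×0.75)×0.625 = 6.3281 in²; tension across gage: (2.25 − 1×0.75)×0.625 = 0.9375 in². R_n = min(0.6×70×6.3281, 0.6×50×9.6094) + 1.0×70×0.9375 = min(265.78, 288.28) + 65.625 = 331.41 kips. φR_n = 0.75 × 331.41 = 248.6 kips.
Governing: min(125.2, 386.4, 189.8, 248.6) = 125.2 kips → bolt shear.

125.2 kips (bolt shear governs)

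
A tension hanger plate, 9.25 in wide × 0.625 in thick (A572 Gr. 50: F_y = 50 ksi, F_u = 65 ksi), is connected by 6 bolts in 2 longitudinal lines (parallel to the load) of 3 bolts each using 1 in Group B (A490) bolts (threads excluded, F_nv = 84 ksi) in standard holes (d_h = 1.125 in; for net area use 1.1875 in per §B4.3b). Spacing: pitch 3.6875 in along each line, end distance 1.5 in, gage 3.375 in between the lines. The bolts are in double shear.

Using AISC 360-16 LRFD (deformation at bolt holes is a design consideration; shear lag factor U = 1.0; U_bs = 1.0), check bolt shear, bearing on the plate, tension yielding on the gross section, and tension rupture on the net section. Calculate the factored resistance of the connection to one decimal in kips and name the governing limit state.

Bolt shear: A_b = π(1)²/4 = 0.7854 in². φR_n = 0.75 × 84 × 0.7854 × 6 × 2 = 593.8 kips.
Bearing (0.625 in plate, F_u = 65 ksi): end bolts L_c = 1.5 − 1.125/2 = 0.9375, R_n = min(1.2×0.9375×0.625×65, 2.4×1×0.625×65) = 45.703 kips/bolt; interior L_c = 3.6875 − 1.125 = 2.5625, R_n = 97.5 kips/bolt. φR_n = 0.75 × (2×45.703 + 4×97.5) = 361.1 kips.
Tension yield (gross): A_g = 9.25×0.625 = 5.7813 in². φR_n = 0.90 × 50 × 5.7813 = 260.2 kips.
Tension rupture (net): A_n = (9.25 − 2×1.1875)×0.625 = 4.2969 in² (U = 1.0, A_e = A_n). φR_n = 0.75 × 65 × 4.2969 = 209.5 kips.
Governing: min(593.8, 361.1, 260.2, 209.5) = 209.5 kips → net-section rupture.

209.5 kips (net-section rupture governs)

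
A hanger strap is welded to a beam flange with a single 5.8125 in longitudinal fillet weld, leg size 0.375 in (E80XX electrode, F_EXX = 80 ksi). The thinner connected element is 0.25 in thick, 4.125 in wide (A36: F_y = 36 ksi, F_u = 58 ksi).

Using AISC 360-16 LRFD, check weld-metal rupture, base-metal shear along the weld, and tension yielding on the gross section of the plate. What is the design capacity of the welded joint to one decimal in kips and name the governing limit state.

31.4 kips (base-metal shear governs)

Weld metal: throat = 0.707×0.375 = 0.26513 in, L = 5.8125 in. φR_n = 0.75 × 0.6 × 80 × 0.26513 × 5.8125 = 55.5 kips.
Base metal shear (0.25 in plate): yield φR_n = 1.0×0.6×36×0.25×5.8125 = 31.4 kips; rupture φR_n = 0.75×0.6×58×0.25×5.8125 = 37.9 kips; take 31.4 kips (yield).
Tension yield (gross): A_g = 4.125×0.25 = 1.0313 in². φR_n = 0.90 × 36 × 1.0313 = 33.4 kips.
Governing: min(55.5, 31.4, 33.4) = 31.4 kips → base-metal shear.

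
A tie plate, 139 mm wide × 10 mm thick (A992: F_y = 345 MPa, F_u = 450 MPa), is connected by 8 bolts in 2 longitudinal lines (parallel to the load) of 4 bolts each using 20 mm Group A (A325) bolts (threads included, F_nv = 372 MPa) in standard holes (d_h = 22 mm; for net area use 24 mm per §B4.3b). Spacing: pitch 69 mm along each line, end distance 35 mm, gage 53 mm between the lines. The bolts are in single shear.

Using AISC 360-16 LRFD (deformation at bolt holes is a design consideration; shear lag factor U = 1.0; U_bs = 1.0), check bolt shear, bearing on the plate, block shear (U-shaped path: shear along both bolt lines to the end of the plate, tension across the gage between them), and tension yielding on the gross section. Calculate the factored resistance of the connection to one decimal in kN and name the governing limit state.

Bolt shear: A_b = π(20)²/4 = 314.16 mm². φR_n = 0.75 × 372 × 314.16 × 8 × 1 = 701.2 kN.
Bearing (10 mm plate, F_u = 450 MPa): end bolts L_c = 35 − 22/2 = 24, R_n = min(1.2×24×10×450, 2.4×20×10×450) = 129.6 kN/bolt; interior L_c = 69 − 22 = 47, R_n = 216 kN/bolt. φR_n = 0.75 × (2×129.6 + 6×216) = 1166.4 kN.
Block shear: shear path 2×[35+3×69] = 2×242 mm, A_gv = 4840, A_nv = 2×(242 − 3.5×24)×10 = 3160 mm²; tension across gage: (53 − 1×24)×10 = 290 mm². R_n = min(0.6×450×3160, 0.6×345×4840) + 1.0×450×290 = min(853.2, 1001.9) + 130.5 = 983.7 kN. φR_n = 0.75 × 983.7 = 737.8 kN.
Tension yield (gross): A_g = 139×10 = 1390 mm². φR_n = 0.90 × 345 × 1390 = 431.6 kN.
Governing: min(701.2, 1166.4, 737.8, 431.6) = 431.6 kN → gross-section yield.

431.6 kN (gross-section yield governs)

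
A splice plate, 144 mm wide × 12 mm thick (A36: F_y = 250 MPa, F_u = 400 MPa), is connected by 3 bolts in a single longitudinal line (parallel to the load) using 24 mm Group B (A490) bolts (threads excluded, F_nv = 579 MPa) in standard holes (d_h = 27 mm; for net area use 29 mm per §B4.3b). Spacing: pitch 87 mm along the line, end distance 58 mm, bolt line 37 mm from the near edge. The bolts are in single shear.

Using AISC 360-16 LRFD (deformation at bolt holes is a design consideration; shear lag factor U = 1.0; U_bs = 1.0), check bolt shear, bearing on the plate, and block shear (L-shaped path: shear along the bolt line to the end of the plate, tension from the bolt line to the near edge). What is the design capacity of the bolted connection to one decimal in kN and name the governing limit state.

394.2 kN (block shear governs)

Bolt shear: A_b = π(24)²/4 = 452.39 mm². φR_n = 0.75 × 579 × 452.39 × 3 × 1 = 589.4 kN.
Bearing (12 mm plate, F_u = 400 MPa): end bolts L_c = 58 − 27/2 = 44.5, R_n = min(1.2×44.5×12×400, 2.4×24×12×400) = 256.32 kN/bolt; interior L_c = 87 − 27 = 60, R_n = 276.48 kN/bolt. φR_n = 0.75 × (1×256.32 + 2×276.48) = 607.0 kN.
Block shear: shear path 1×[58+2×87] = 1×232 mm, A_gv = 2784, A_nv = 1×(232 − 2.5×29)×12 = 1914 mm²; tension to near edge: (37 − 0.5×29)×12 = 270 mm². R_n = min(0.6×400×1914, 0.6×250×2784) + 1.0×400×270 = min(459.36, 417.6) + 108 = 525.6 kN. φR_n = 0.75 × 525.6 = 394.2 kN.
Governing: min(589.4, 607.0, 394.2) = 394.2 kN → block shear.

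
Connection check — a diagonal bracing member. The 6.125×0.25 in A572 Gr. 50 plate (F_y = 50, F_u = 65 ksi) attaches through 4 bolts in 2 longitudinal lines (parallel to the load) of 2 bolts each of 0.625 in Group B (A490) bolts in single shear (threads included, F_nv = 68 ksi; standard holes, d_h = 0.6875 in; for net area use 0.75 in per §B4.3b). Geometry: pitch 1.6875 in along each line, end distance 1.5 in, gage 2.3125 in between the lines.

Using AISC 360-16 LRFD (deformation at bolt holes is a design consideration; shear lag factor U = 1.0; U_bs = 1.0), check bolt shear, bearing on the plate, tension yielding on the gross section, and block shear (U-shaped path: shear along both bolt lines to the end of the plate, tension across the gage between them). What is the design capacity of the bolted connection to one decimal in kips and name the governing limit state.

Bolt shear: A_b = π(0.625)²/4 = 0.3068 in². φR_n = 0.75 × 68 × 0.3068 × 4 × 1 = 62.6 kips.
Bearing (0.25 in plate, F_u = 65 ksi): end bolts L_c = 1.5 − 0.6875/2 = 1.15625, R_n = min(1.2×1.15625×0.25×65, 2.4×0.625×0.25×65) = 22.547 kips/bolt; interior L_c = 1.6875 − 0.6875 = 1, R_n = 19.5 kips/bolt. φR_n = 0.75 × (2×22.547 + 2×19.5) = 63.1 kips.
Tension yield (gross): A_g = 6.125×0.25 = 1.5313 in². φR_n = 0.90 × 50 × 1.5313 = 68.9 kips.
Block shear: shear path 2×[1.5+1×1.6875] = 2×3.1875 in, A_gv = 1.5938, A_nv = 2×(3.1875 − 1.5×0.75)×0.25 = 1.0313 in²; tension across gage: (2.3125 − 1×0.75)×0.25 = 0.39063 in². R_n = min(0.6×65×1.0313, 0.6×50×1.5938) + 1.0×65×0.39063 = min(40.221, 47.814) + 25.391 = 65.612 kips. φR_n = 0.75 × 65.612 = 49.2 kips.
Governing: min(62.6, 63.1, 68.9, 49.2) = 49.2 kips → block shear.

49.2 kips (block shear governs)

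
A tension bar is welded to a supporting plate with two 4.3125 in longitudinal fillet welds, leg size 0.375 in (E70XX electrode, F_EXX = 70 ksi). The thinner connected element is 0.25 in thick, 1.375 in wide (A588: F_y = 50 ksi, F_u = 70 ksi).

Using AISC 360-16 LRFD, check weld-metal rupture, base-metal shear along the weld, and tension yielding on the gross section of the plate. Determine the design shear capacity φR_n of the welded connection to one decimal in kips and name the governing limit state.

Weld metal: throat = 0.707×0.375 = 0.26513 in, L = 2×4.3125 = 8.625 in. φR_n = 0.75 × 0.6 × 70 × 0.26513 × 8.625 = 72.0 kips.
Base metal shear (0.25 in plate): yield φR_n = 1.0×0.6×50×0.25×8.625 = 64.7 kips; rupture φR_n = 0.75×0.6×70×0.25×8.625 = 67.9 kips; take 64.7 kips (yield).
Tension yield (gross): A_g = 1.375×0.25 = 0.34375 in². φR_n = 0.90 × 50 × 0.34375 = 15.5 kips.
Governing: min(72.0, 64.7, 15.5) = 15.5 kips → gross-section yield.

15.5 kips (gross-section yield governs)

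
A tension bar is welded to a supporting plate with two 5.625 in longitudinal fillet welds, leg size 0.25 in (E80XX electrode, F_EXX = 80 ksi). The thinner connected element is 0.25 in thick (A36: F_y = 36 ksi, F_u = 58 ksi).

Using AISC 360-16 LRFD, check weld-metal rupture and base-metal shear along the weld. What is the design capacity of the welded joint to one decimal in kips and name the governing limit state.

60.8 kips (base-metal shear governs)

Weld metal: throat = 0.707×0.25 = 0.17675 in, L = 2×5.625 = 11.25 in. φR_n = 0.75 × 0.6 × 80 × 0.17675 × 11.25 = 71.6 kips.
Base metal shear (0.25 in plate): yield φR_n = 1.0×0.6×36×0.25×11.25 = 60.8 kips; rupture φR_n = 0.75×0.6×58×0.25×11.25 = 73.4 kips; take 60.8 kips (yield).
Governing: min(71.6, 60.8) = 60.8 kips → base-metal shear.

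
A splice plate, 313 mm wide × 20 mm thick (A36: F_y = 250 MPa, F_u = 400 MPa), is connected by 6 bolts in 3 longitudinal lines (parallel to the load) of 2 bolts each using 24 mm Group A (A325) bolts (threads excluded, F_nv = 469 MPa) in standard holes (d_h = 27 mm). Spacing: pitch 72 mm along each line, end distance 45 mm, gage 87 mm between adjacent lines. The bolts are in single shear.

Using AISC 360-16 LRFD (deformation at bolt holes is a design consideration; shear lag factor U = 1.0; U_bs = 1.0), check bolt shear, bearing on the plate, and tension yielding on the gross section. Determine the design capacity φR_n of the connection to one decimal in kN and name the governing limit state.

954.8 kN (bolt shear governs)

Bolt shear: A_b = π(24)²/4 = 452.39 mm². φR_n = 0.75 × 469 × 452.39 × 6 × 1 = 954.8 kN.
Bearing (20 mm plate, F_u = 400 MPa): end bolts L_c = 45 − 27/2 = 31.5, R_n = min(1.2×31.5×20×400, 2.4×24×20×400) = 302.4 kN/bolt; interior L_c = 72 − 27 = 45, R_n = 432 kN/bolt. φR_n = 0.75 × (3×302.4 + 3×432) = 1652.4 kN.
Tension yield (gross): A_g = 313×20 = 6260 mm². φR_n = 0.90 × 250 × 6260 = 1408.5 kN.
Governing: min(954.8, 1652.4, 1408.5) = 954.8 kN → bolt shear.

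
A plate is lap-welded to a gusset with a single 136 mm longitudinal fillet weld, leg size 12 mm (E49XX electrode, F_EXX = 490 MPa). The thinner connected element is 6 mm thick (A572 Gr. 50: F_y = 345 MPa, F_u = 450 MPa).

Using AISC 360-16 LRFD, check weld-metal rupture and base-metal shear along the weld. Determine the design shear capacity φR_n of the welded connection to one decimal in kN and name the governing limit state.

165.2 kN (base-metal shear governs)

Weld metal: throat = 0.707×12 = 8.484 mm, L = 136 mm. φR_n = 0.75 × 0.6 × 490 × 8.484 × 136 = 254.4 kN.
Base metal shear (6 mm plate): yield φR_n = 1.0×0.6×345×6×136 = 168.9 kN; rupture φR_n = 0.75×0.6×450×6×136 = 165.2 kN; take 165.2 kN (rupture).
Governing: min(254.4, 165.2) = 165.2 kN → base-metal shear.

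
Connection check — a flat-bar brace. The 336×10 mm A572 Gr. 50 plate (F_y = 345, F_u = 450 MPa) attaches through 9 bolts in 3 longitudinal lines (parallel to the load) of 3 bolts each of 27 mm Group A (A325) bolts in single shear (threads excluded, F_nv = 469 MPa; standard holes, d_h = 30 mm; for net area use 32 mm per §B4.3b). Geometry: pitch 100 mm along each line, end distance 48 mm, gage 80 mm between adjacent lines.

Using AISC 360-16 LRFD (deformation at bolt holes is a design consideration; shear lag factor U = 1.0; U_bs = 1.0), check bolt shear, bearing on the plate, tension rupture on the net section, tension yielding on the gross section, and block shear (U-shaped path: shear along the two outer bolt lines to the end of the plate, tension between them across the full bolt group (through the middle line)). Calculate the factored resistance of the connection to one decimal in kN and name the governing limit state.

Bolt shear: A_b = π(27)²/4 = 572.56 mm². φR_n = 0.75 × 469 × 572.56 × 9 × 1 = 1812.6 kN.
Bearing (10 mm plate, F_u = 450 MPa): end bolts L_c = 48 − 30/2 = 33, R_n = min(1.2×33×10×450, 2.4×27×10×450) = 178.2 kN/bolt; interior L_c = 100 − 30 = 70, R_n = 291.6 kN/bolt. φR_n = 0.75 × (3×178.2 + 6×291.6) = 1713.2 kN.
Tension rupture (net): A_n = (336 − 3×32)×10 = 2400 mm² (U = 1.0, A_e = A_n). φR_n = 0.75 × 450 × 2400 = 810.0 kN.
Tension yield (gross): A_g = 336×10 = 3360 mm². φR_n = 0.90 × 345 × 3360 = 1043.3 kN.
Block shear: shear path 2×[48+2×100] = 2×248 mm, A_gv = 4960, A_nv = 2×(248 − 2.5×32)×10 = 3360 mm²; tension across gage: (160 − 2×32)×10 = 960 mm². R_n = min(0.6×450×3360, 0.6×345×4960) + 1.0×450×960 = min(907.2, 1026.7) + 432 = 1339.2 kN. φR_n = 0.75 × 1339.2 = 1004.4 kN.
Governing: min(1812.6, 1713.2, 810.0, 1043.3, 1004.4) = 810.0 kN → net-section rupture.

810.0 kN (net-section rupture governs)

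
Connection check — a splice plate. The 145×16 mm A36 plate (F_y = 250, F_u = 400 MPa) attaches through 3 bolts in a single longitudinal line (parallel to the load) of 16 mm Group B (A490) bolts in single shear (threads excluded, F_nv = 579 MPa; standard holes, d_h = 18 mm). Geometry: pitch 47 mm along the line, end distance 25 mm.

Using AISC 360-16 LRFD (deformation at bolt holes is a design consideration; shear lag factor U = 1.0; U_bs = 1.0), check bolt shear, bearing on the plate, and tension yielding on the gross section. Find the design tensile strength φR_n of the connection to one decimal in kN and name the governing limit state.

261.9 kN (bolt shear governs)

Bolt shear: A_b = π(16)²/4 = 201.06 mm². φR_n = 0.75 × 579 × 201.06 × 3 × 1 = 261.9 kN.
Bearing (16 mm plate, F_u = 400 MPa): end bolts L_c = 25 − 18/2 = 16, R_n = min(1.2×16×16×400, 2.4×16×16×400) = 122.88 kN/bolt; interior L_c = 47 − 18 = 29, R_n = 222.72 kN/bolt. φR_n = 0.75 × (1×122.88 + 2×222.72) = 426.2 kN.
Tension yield (gross): A_g = 145×16 = 2320 mm². φR_n = 0.90 × 250 × 2320 = 522.0 kN.
Governing: min(261.9, 426.2, 522.0) = 261.9 kN → bolt shear.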